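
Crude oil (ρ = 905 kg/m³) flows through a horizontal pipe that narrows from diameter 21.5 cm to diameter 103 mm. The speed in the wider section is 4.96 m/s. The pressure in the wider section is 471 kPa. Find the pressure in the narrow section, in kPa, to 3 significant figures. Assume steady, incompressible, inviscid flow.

271 kPa

Continuity gives A₁v₁ = A₂v₂, so v₂ = (363 cm²)/(83.3 cm²) × 4.96 m/s = 21.6 m/s.
Bernoulli (h₁ = h₂): P₁ − P₂ = ½ρ(v₂² − v₁²).
P₂ = P₁ − ½ρ(v₂² − v₁²) = 471000 − ½·905·(21.6² − 4.96²) = 471000 − 200000 = 271000 Pa.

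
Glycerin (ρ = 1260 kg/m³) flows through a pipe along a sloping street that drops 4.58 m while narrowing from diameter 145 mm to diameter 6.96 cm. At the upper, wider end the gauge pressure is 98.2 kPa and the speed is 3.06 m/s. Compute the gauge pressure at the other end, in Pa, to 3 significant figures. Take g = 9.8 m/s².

By continuity, v₂ = v₁·A₁/A₂ = 3.06·(165/38.0) = 13.3 m/s.
Bernoulli: P₁ + ½ρv₁² + ρg h₁ = P₂ + ½ρv₂² + ρg h₂, so P₂ = P₁ + ½ρ(v₁² − v₂²) − ρg(h₂ − h₁).
P₂ = 98200 + ½·1260·(3.06² − 13.3²) − 1260·9.8·(−4.58) = 98200 + (-105000) − (-56600) = 49500 Pa.

P₂ ≈ 49500 Pa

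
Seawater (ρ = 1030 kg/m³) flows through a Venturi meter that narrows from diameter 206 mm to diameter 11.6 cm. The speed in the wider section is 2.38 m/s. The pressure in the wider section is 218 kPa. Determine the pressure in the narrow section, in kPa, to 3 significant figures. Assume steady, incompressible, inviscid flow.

Continuity gives A₁v₁ = A₂v₂, so v₂ = (333 cm²)/(106 cm²) × 2.38 m/s = 7.51 m/s.
Bernoulli (h₁ = h₂): P₁ − P₂ = ½ρ(v₂² − v₁²).
P₂ = P₁ − ½ρ(v₂² − v₁²) = 218000 − ½·1030·(7.51² − 2.38²) = 218000 − 26100 = 192000 Pa.

P₂ = 192 kPa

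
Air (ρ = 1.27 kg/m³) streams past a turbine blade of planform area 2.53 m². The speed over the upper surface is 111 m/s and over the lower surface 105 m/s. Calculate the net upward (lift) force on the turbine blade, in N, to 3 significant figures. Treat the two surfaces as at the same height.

With equal heights on the two surfaces, Bernoulli gives P_lower − P_upper = ½ρ(v_upper² − v_lower²).
ΔP = ½·1.27·(111² − 105²) = 823 Pa.
Lift = ΔP · A = 823 × 2.53 = 2080 N.

F ≈ 2080 N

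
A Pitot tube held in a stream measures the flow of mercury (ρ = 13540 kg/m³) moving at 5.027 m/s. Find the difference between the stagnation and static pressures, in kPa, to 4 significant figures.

171.1 kPa

The dynamic pressure equals the rise in static pressure at the stagnation point: ΔP = ½ρv².
ΔP = ½·13540·5.027² = 171100 Pa.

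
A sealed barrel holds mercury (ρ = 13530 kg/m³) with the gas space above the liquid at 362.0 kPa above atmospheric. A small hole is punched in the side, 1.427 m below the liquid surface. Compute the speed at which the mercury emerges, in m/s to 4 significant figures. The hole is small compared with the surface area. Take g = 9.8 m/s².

v = 9.027 m/s

Take point 1 at the surface (v₁ ≈ 0) and point 2 at the hole (at atmospheric pressure). Bernoulli: P₁ + ρg h = P_atm + ½ρv₂².
With P₁ − P_atm = 362000 Pa, v₂ = √(2gh + 2ΔP/ρ) = √(2·9.8·1.427 + 2·362000/13530) = 9.027 m/s.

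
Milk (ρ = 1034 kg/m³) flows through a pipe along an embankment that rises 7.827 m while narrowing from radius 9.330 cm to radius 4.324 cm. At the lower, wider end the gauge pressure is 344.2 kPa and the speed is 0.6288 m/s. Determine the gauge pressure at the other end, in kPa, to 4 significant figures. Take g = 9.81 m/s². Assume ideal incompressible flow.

The volume flow rate is constant, so v₂ = (A₁/A₂)v₁ = (273.5/58.74)·0.6288 = 2.928 m/s.
Bernoulli: P₁ + ½ρv₁² + ρg h₁ = P₂ + ½ρv₂² + ρg h₂, so P₂ = P₁ + ½ρ(v₁² − v₂²) − ρg(h₂ − h₁).
P₂ = 344200 + ½·1034·(0.6288² − 2.928²) − 1034·9.81·(+7.827) = 344200 + (-4227) − (79390) = 260600 Pa.

P₂ ≈ 260.6 kPa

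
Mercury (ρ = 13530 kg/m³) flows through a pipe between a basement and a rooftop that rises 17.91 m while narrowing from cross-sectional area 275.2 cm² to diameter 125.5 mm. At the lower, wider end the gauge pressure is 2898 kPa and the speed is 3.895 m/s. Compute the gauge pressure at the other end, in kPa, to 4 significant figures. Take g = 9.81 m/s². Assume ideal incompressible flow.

P₂ = 115.5 kPa

The volume flow rate is constant, so v₂ = (A₁/A₂)v₁ = (275.2/123.7)·3.895 = 8.665 m/s.
Energy conservation along the streamline gives P₂ = P₁ − ½ρ(v₂² − v₁²) − ρg(h₂ − h₁).
P₂ = 2898000 + ½·13530·(3.895² − 8.665²) − 13530·9.81·(+17.91) = 2898000 + (-405300) − (2377000) = 115500 Pa.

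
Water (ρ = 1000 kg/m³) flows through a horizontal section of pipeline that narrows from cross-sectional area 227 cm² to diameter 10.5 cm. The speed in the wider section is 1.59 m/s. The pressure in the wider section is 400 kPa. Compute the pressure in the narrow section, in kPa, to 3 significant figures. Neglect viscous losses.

P₂ = 393 kPa

Continuity gives A₁v₁ = A₂v₂, so v₂ = (227 cm²)/(86.6 cm²) × 1.59 m/s = 4.17 m/s.
With no height change, Bernoulli's equation is P₁ + ½ρv₁² = P₂ + ½ρv₂².
P₂ = P₁ − ½ρ(v₂² − v₁²) = 400000 − ½·1000·(4.17² − 1.59²) = 400000 − 7420 = 393000 Pa.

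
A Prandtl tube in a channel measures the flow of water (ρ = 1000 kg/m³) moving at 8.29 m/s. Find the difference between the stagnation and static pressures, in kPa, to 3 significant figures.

Bernoulli between the free stream and the stagnation point: ½ρv² = P_stag − P_static.
ΔP = ½·1000·8.29² = 34400 Pa.

ΔP ≈ 34.4 kPa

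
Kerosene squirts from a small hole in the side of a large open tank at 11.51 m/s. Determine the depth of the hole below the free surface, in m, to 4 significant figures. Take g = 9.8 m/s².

For a small hole in a large open tank, ½v² = gh, giving h = v²/(2g).
h = 11.51²/(2·9.8) = 132.5/19.60 = 6.759 m.

6.759 m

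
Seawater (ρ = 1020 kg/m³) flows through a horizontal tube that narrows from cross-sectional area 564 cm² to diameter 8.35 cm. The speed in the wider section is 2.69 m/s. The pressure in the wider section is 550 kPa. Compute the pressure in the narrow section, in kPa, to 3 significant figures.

Continuity gives A₁v₁ = A₂v₂, so v₂ = (564 cm²)/(54.8 cm²) × 2.69 m/s = 27.7 m/s.
With no height change, Bernoulli's equation is P₁ + ½ρv₁² = P₂ + ½ρv₂².
P₂ = P₁ − ½ρ(v₂² − v₁²) = 550000 − ½·1020·(27.7² − 2.69²) = 550000 − 388000 = 162000 Pa.

P₂ ≈ 162 kPa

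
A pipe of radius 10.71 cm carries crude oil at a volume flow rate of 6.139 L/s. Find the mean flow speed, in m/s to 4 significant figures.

v ≈ 0.1704 m/s

Q = 6.139 L/s = 0.006139 m³/s.
v = Q/A = 0.006139 / 0.03604 = 0.1704 m/s.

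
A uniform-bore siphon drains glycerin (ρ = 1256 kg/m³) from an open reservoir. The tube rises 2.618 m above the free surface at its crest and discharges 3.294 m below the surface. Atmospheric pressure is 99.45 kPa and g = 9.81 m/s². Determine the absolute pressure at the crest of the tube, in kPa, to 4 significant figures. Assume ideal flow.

Bernoulli surface→outlet gives ½v² = g·h_out, so v = √(2·9.81·3.294) = 8.039 m/s.
Continuity keeps v the same throughout the tube; from surface to crest, P_atm + 0 = P_top + ½ρv² + ρg·h_top.
P_top = 99450 − ½·1256·8.039² − 1256·9.81·2.618 = 26610 Pa.

26.61 kPa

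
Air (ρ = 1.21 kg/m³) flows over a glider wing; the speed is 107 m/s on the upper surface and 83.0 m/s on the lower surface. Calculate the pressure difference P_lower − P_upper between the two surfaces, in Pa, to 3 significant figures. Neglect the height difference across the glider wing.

Bernoulli (same height): P_lower − P_upper = ½ρ(v_upper² − v_lower²).
ΔP = ½·1.21·(107² − 83.0²) = 2760 Pa.

ΔP = 2760 Pa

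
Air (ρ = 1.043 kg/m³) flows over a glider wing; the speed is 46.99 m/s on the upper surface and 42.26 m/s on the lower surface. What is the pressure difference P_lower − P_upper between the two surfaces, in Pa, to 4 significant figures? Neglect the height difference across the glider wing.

ΔP ≈ 220.2 Pa

Bernoulli (same height): P_lower − P_upper = ½ρ(v_upper² − v_lower²).
ΔP = ½·1.043·(46.99² − 42.26²) = 220.2 Pa.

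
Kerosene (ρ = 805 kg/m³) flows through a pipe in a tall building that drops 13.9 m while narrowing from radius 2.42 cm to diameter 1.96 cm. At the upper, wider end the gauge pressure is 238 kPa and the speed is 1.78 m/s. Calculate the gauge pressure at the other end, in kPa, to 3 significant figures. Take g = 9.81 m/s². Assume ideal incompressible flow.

P₂ = 302 kPa

The volume flow rate is constant, so v₂ = (A₁/A₂)v₁ = (18.4/3.02)·1.78 = 10.9 m/s.
Energy conservation along the streamline gives P₂ = P₁ − ½ρ(v₂² − v₁²) − ρg(h₂ − h₁).
P₂ = 238000 + ½·805·(1.78² − 10.9²) − 805·9.81·(−13.9) = 238000 + (-46100) − (-110000) = 302000 Pa.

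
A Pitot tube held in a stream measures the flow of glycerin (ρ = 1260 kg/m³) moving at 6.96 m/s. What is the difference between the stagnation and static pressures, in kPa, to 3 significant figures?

At the stagnation point the flow is brought to rest, so Bernoulli gives P_stag − P_static = ½ρv².
ΔP = ½·1260·6.96² = 30500 Pa.

ΔP ≈ 30.5 kPa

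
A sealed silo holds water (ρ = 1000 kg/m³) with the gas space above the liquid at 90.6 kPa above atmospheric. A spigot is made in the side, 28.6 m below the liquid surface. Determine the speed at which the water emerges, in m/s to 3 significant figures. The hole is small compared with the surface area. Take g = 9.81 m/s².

Take point 1 at the surface (v₁ ≈ 0) and point 2 at the hole (at atmospheric pressure). Bernoulli: P₁ + ρg h = P_atm + ½ρv₂².
With P₁ − P_atm = 90600 Pa, v₂ = √(2gh + 2ΔP/ρ) = √(2·9.81·28.6 + 2·90600/1000) = 27.2 m/s.

v ≈ 27.2 m/s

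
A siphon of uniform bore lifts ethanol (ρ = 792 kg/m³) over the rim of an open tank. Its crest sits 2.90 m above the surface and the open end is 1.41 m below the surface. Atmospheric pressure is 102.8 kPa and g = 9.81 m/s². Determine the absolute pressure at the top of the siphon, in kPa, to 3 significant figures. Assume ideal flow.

P_top = 69.3 kPa

From the surface to the outlet (both open to atmosphere, surface at rest): v = √(2g·h_out) = √(2·9.81·1.41) = 5.26 m/s.
With constant cross-section the crest speed equals v; applying Bernoulli from the surface up to the crest, P_top = P_atm − ½ρv² − ρg·h_top.
P_top = 102800 − ½·792·5.26² − 792·9.81·2.90 = 69300 Pa.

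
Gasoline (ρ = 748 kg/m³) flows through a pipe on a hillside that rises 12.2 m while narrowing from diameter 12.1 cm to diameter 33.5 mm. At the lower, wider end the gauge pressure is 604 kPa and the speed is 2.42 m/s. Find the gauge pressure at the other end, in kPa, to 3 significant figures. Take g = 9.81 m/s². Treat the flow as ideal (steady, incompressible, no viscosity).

144 kPa

Mass conservation (A₁v₁ = A₂v₂) gives v₂ = 2.42 × 115/8.81 = 31.6 m/s.
Applying Bernoulli between the two ends and solving for P₂: P₂ = P₁ + ½ρ(v₁² − v₂²) − ρgΔh.
P₂ = 604000 + ½·748·(2.42² − 31.6²) − 748·9.81·(+12.2) = 604000 + (-371000) − (89500) = 144000 Pa.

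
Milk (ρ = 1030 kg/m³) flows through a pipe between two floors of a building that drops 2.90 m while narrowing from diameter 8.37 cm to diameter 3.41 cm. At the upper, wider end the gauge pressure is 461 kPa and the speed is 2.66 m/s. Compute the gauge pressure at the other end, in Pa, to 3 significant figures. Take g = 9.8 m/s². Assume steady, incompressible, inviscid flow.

Continuity gives A₁v₁ = A₂v₂, so v₂ = (55.0 cm²)/(9.13 cm²) × 2.66 m/s = 16.0 m/s.
Bernoulli: P₁ + ½ρv₁² + ρg h₁ = P₂ + ½ρv₂² + ρg h₂, so P₂ = P₁ + ½ρ(v₁² − v₂²) − ρg(h₂ − h₁).
P₂ = 461000 + ½·1030·(2.66² − 16.0²) − 1030·9.8·(−2.90) = 461000 + (-129000) − (-29300) = 362000 Pa.

P₂ ≈ 362000 Pa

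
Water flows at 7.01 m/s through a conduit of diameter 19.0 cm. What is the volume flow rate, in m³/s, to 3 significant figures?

Q = A·v = 0.0284 m² × 7.01 m/s = 0.199 m³/s.

Q = 0.199 m³/s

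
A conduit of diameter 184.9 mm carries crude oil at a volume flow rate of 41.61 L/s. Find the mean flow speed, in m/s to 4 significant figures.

v ≈ 1.550 m/s

Q = 41.61 L/s = 0.04161 m³/s.
v = Q/A = 0.04161 / 0.02685 = 1.550 m/s.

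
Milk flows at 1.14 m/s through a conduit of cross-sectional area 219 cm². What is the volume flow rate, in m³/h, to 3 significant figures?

Q = 89.9 m³/h

Q = A·v = 0.0219 m² × 1.14 m/s = 0.0250 m³/s.
Converting: 0.0250 m³/s × 3600 = 89.9 m³/h.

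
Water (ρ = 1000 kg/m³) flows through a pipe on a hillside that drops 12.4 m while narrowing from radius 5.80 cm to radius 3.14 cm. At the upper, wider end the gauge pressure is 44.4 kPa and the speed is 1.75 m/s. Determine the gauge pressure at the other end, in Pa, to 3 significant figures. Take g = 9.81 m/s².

P₂ ≈ 150000 Pa

Continuity gives A₁v₁ = A₂v₂, so v₂ = (106 cm²)/(31.0 cm²) × 1.75 m/s = 5.97 m/s.
Energy conservation along the streamline gives P₂ = P₁ − ½ρ(v₂² − v₁²) − ρg(h₂ − h₁).
P₂ = 44400 + ½·1000·(1.75² − 5.97²) − 1000·9.81·(−12.4) = 44400 + (-16300) − (-122000) = 150000 Pa.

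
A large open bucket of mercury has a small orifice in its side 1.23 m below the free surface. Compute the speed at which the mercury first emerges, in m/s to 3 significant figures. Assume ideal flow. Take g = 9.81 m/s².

v ≈ 4.91 m/s

Torricelli's result v = √(2gh) gives v = √(2·9.81·1.23) = 4.91 m/s.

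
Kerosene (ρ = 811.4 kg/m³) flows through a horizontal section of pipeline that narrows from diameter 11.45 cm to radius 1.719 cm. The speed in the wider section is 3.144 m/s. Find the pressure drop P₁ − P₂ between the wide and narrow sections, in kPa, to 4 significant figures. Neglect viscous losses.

By continuity, v₂ = v₁·A₁/A₂ = 3.144·(103.0/9.283) = 34.87 m/s.
With no height change, Bernoulli's equation is P₁ + ½ρv₁² = P₂ + ½ρv₂².
P₁ − P₂ = ½·811.4·(34.87² − 3.144²) = ½·811.4·1206 = 489400 Pa.

ΔP ≈ 489.4 kPa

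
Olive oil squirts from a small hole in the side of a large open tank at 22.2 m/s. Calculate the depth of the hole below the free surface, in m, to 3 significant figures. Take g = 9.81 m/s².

Torricelli: v = √(2gh), so h = v²/(2g).
h = 22.2²/(2·9.81) = 493/19.62 = 25.1 m.

h ≈ 25.1 m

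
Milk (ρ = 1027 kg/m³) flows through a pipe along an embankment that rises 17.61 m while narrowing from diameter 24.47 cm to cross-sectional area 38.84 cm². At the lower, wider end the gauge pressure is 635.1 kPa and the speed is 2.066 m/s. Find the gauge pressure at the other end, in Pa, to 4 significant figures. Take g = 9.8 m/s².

138700 Pa

The volume flow rate is constant, so v₂ = (A₁/A₂)v₁ = (470.3/38.84)·2.066 = 25.02 m/s.
Energy conservation along the streamline gives P₂ = P₁ − ½ρ(v₂² − v₁²) − ρg(h₂ − h₁).
P₂ = 635100 + ½·1027·(2.066² − 25.02²) − 1027·9.8·(+17.61) = 635100 + (-319100) − (177200) = 138700 Pa.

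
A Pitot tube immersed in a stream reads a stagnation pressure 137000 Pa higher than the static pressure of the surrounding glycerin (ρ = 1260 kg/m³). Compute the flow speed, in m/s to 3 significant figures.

v ≈ 14.7 m/s

Bernoulli between the free stream and the stagnation point: ½ρv² = P_stag − P_static.
v = √(2ΔP/ρ) = √(2·137000/1260) = 14.7 m/s.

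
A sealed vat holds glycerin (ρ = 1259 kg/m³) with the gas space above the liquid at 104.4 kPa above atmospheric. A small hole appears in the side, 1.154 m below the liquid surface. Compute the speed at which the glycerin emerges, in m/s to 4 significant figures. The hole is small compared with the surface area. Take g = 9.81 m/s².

v = 13.73 m/s

Take point 1 at the surface (v₁ ≈ 0) and point 2 at the hole (at atmospheric pressure). Bernoulli: P₁ + ρg h = P_atm + ½ρv₂².
With P₁ − P_atm = 104400 Pa, v₂ = √(2gh + 2ΔP/ρ) = √(2·9.81·1.154 + 2·104400/1259) = 13.73 m/s.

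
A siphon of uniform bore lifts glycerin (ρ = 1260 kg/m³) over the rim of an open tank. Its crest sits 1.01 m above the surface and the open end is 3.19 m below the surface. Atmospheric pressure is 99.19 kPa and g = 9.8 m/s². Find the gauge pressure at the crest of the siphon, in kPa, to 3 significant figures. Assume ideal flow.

From the surface to the outlet (both open to atmosphere, surface at rest): v = √(2g·h_out) = √(2·9.8·3.19) = 7.91 m/s.
Continuity keeps v the same throughout the tube; from surface to crest, P_atm + 0 = P_top + ½ρv² + ρg·h_top.
P_top = 99190 − ½·1260·7.91² − 1260·9.8·1.01 = 47300 Pa. So P_gauge = P_top − P_atm = -51900 Pa.

P_gauge ≈ -51.9 kPa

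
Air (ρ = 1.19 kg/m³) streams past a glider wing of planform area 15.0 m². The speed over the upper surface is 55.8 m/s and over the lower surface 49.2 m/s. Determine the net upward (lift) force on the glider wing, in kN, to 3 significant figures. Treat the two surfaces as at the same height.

With equal heights on the two surfaces, Bernoulli gives P_lower − P_upper = ½ρ(v_upper² − v_lower²).
ΔP = ½·1.19·(55.8² − 49.2²) = 412 Pa.
Lift = ΔP · A = 412 × 15.0 = 6190 N.

F ≈ 6.19 kN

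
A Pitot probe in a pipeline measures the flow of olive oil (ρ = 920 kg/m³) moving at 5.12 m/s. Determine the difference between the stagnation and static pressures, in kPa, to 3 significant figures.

The dynamic pressure equals the rise in static pressure at the stagnation point: ΔP = ½ρv².
ΔP = ½·920·5.12² = 12100 Pa.

12.1 kPa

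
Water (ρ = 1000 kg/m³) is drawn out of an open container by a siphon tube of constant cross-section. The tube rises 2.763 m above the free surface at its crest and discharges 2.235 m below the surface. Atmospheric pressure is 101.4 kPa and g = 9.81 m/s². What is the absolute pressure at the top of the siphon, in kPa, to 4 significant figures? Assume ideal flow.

P_top ≈ 52.37 kPa

Bernoulli surface→outlet gives ½v² = g·h_out, so v = √(2·9.81·2.235) = 6.622 m/s.
The bore is uniform, so the speed at the crest is the same v. Bernoulli surface→crest: P_atm = P_top + ½ρv² + ρg·h_top.
P_top = 101400 − ½·1000·6.622² − 1000·9.81·2.763 = 52370 Pa.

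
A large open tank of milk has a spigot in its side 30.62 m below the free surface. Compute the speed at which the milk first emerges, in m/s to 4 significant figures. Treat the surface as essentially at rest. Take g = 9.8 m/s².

v = 24.50 m/s

Torricelli's result v = √(2gh) gives v = √(2·9.8·30.62) = 24.50 m/s.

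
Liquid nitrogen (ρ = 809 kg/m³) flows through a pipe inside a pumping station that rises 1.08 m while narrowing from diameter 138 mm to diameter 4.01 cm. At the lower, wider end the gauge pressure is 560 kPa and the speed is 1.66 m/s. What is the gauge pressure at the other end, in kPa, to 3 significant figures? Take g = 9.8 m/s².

P₂ = 396 kPa

Mass conservation (A₁v₁ = A₂v₂) gives v₂ = 1.66 × 150/12.6 = 19.7 m/s.
Bernoulli: P₁ + ½ρv₁² + ρg h₁ = P₂ + ½ρv₂² + ρg h₂, so P₂ = P₁ + ½ρ(v₁² − v₂²) − ρg(h₂ − h₁).
P₂ = 560000 + ½·809·(1.66² − 19.7²) − 809·9.8·(+1.08) = 560000 + (-155000) − (8560) = 396000 Pa.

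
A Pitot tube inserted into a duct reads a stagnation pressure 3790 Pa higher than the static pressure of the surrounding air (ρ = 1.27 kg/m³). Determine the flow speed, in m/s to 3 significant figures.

77.3 m/s

At the stagnation point the flow is brought to rest, so Bernoulli gives P_stag − P_static = ½ρv².
v = √(2ΔP/ρ) = √(2·3790/1.27) = 77.3 m/s.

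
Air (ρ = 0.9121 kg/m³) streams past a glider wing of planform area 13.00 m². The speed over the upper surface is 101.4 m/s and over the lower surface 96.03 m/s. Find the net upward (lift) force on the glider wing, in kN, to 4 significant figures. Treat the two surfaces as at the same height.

The faster flow above has the lower pressure; Bernoulli (same height) gives ΔP = ½ρ(v_up² − v_low²).
ΔP = ½·0.9121·(101.4² − 96.03²) = 483.5 Pa.
Lift = ΔP · A = 483.5 × 13.00 = 6286 N.

F ≈ 6.286 kN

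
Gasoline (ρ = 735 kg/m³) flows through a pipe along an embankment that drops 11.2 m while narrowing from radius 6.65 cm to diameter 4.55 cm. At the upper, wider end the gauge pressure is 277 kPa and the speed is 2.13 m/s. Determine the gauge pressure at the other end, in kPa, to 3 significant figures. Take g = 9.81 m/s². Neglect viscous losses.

P₂ = 238 kPa

By continuity, v₂ = v₁·A₁/A₂ = 2.13·(139/16.3) = 18.2 m/s.
Bernoulli: P₁ + ½ρv₁² + ρg h₁ = P₂ + ½ρv₂² + ρg h₂, so P₂ = P₁ + ½ρ(v₁² − v₂²) − ρg(h₂ − h₁).
P₂ = 277000 + ½·735·(2.13² − 18.2²) − 735·9.81·(−11.2) = 277000 + (-120000) − (-80800) = 238000 Pa.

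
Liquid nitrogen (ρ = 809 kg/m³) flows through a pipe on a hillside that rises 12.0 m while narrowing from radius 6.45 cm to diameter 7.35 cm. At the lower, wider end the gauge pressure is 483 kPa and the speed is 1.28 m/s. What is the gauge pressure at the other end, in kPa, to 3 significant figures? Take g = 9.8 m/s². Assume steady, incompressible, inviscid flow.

Continuity gives A₁v₁ = A₂v₂, so v₂ = (131 cm²)/(42.4 cm²) × 1.28 m/s = 3.94 m/s.
Energy conservation along the streamline gives P₂ = P₁ − ½ρ(v₂² − v₁²) − ρg(h₂ − h₁).
P₂ = 483000 + ½·809·(1.28² − 3.94²) − 809·9.8·(+12.0) = 483000 + (-5630) − (95100) = 382000 Pa.

P₂ ≈ 382 kPa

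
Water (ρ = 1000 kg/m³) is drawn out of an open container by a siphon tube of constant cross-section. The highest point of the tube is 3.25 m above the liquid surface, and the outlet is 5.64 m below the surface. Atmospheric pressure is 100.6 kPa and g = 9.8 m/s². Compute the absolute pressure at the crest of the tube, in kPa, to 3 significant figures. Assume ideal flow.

13.5 kPa

Bernoulli surface→outlet gives ½v² = g·h_out, so v = √(2·9.8·5.64) = 10.5 m/s.
Continuity keeps v the same throughout the tube; from surface to crest, P_atm + 0 = P_top + ½ρv² + ρg·h_top.
P_top = 100600 − ½·1000·10.5² − 1000·9.8·3.25 = 13500 Pa.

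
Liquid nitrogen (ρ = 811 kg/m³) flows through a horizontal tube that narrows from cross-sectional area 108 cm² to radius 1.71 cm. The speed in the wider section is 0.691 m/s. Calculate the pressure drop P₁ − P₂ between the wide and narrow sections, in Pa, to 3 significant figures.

ΔP ≈ 26600 Pa

By continuity, v₂ = v₁·A₁/A₂ = 0.691·(108/9.19) = 8.12 m/s.
Bernoulli (h₁ = h₂): P₁ − P₂ = ½ρ(v₂² − v₁²).
P₁ − P₂ = ½·811·(8.12² − 0.691²) = ½·811·65.5 = 26600 Pa.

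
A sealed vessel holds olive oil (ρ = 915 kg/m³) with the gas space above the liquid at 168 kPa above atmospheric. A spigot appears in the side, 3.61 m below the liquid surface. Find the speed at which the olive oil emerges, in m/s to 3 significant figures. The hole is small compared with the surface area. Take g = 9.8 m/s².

v ≈ 20.9 m/s

Take point 1 at the surface (v₁ ≈ 0) and point 2 at the hole (at atmospheric pressure). Bernoulli: P₁ + ρg h = P_atm + ½ρv₂².
With P₁ − P_atm = 168000 Pa, v₂ = √(2gh + 2ΔP/ρ) = √(2·9.8·3.61 + 2·168000/915) = 20.9 m/s.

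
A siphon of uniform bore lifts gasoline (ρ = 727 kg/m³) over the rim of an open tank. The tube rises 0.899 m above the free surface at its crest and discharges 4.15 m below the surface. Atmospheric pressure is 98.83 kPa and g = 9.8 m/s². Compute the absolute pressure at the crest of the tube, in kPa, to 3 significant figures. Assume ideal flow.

62.9 kPa

The outlet speed comes from Torricelli: v = √(2g·4.15) = 9.02 m/s.
With constant cross-section the crest speed equals v; applying Bernoulli from the surface up to the crest, P_top = P_atm − ½ρv² − ρg·h_top.
P_top = 98830 − ½·727·9.02² − 727·9.8·0.899 = 62900 Pa.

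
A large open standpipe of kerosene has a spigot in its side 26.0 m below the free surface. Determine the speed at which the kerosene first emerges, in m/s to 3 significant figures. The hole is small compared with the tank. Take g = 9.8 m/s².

v = 22.6 m/s

The surface is effectively still and both ends are open, so ½v² = gh and v = √(2·9.8·26.0) = 22.6 m/s.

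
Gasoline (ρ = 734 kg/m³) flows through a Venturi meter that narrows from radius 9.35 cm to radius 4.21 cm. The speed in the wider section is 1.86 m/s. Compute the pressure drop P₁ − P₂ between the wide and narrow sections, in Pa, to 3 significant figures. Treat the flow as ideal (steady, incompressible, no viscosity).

ΔP ≈ 29600 Pa

Continuity gives A₁v₁ = A₂v₂, so v₂ = (275 cm²)/(55.7 cm²) × 1.86 m/s = 9.17 m/s.
Bernoulli (h₁ = h₂): P₁ − P₂ = ½ρ(v₂² − v₁²).
P₁ − P₂ = ½·734·(9.17² − 1.86²) = ½·734·80.7 = 29600 Pa.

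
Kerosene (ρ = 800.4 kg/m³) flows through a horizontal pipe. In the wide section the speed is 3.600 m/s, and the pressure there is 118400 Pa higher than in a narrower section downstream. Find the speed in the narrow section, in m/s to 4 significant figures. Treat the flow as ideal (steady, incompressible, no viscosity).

v₂ ≈ 17.57 m/s

Along the level pipe P + ½ρv² is conserved, hence v₂² = v₁² + 2(P₁ − P₂)/ρ.
v₂ = √(3.600² + 2·118400/800.4) = √(12.96 + 295.9) = 17.57 m/s.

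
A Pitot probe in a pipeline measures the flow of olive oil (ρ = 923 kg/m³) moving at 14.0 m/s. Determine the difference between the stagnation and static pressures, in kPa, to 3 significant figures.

The dynamic pressure equals the rise in static pressure at the stagnation point: ΔP = ½ρv².
ΔP = ½·923·14.0² = 90500 Pa.

ΔP = 90.5 kPa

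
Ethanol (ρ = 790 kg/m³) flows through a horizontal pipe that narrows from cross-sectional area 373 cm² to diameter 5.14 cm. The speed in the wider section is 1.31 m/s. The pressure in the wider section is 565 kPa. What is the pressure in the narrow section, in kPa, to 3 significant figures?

Mass conservation (A₁v₁ = A₂v₂) gives v₂ = 1.31 × 373/20.7 = 23.5 m/s.
With no height change, Bernoulli's equation is P₁ + ½ρv₁² = P₂ + ½ρv₂².
P₂ = P₁ − ½ρ(v₂² − v₁²) = 565000 − ½·790·(23.5² − 1.31²) = 565000 − 218000 = 347000 Pa.

347 kPa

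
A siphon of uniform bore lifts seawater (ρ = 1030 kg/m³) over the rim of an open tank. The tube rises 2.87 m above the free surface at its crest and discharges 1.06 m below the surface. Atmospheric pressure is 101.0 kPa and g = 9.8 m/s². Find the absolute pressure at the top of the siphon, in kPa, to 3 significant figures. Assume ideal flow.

Bernoulli surface→outlet gives ½v² = g·h_out, so v = √(2·9.8·1.06) = 4.56 m/s.
With constant cross-section the crest speed equals v; applying Bernoulli from the surface up to the crest, P_top = P_atm − ½ρv² − ρg·h_top.
P_top = 101000 − ½·1030·4.56² − 1030·9.8·2.87 = 61300 Pa.

P_top ≈ 61.3 kPa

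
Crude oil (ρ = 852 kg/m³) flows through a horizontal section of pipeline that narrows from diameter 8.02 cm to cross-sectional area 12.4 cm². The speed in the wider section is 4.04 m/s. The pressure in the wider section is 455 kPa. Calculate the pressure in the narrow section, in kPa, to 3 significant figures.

P₂ ≈ 347 kPa

The volume flow rate is constant, so v₂ = (A₁/A₂)v₁ = (50.5/12.4)·4.04 = 16.5 m/s.
Along the horizontal streamline, P + ½ρv² is constant.
P₂ = P₁ − ½ρ(v₂² − v₁²) = 455000 − ½·852·(16.5² − 4.04²) = 455000 − 108000 = 347000 Pa.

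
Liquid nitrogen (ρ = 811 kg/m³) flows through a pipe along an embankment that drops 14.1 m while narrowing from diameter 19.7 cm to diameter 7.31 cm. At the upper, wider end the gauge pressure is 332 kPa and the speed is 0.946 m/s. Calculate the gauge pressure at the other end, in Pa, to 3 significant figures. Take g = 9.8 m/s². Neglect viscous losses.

Mass conservation (A₁v₁ = A₂v₂) gives v₂ = 0.946 × 305/42.0 = 6.87 m/s.
Applying Bernoulli between the two ends and solving for P₂: P₂ = P₁ + ½ρ(v₁² − v₂²) − ρgΔh.
P₂ = 332000 + ½·811·(0.946² − 6.87²) − 811·9.8·(−14.1) = 332000 + (-18800) − (-112000) = 425000 Pa.

P₂ ≈ 425000 Pa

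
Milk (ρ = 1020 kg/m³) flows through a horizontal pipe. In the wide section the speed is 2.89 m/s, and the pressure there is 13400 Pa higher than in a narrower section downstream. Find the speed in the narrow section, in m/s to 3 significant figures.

v₂ ≈ 5.88 m/s

With h₁ = h₂, rearranging Bernoulli gives v₂ = √(v₁² + 2ΔP/ρ).
v₂ = √(2.89² + 2·13400/1020) = √(8.35 + 26.3) = 5.88 m/s.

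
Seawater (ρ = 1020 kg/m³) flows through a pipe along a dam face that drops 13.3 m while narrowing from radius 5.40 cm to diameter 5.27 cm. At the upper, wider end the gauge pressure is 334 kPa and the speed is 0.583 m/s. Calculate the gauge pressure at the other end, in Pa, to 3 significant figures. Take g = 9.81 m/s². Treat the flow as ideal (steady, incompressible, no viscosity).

Mass conservation (A₁v₁ = A₂v₂) gives v₂ = 0.583 × 91.6/21.8 = 2.45 m/s.
Bernoulli: P₁ + ½ρv₁² + ρg h₁ = P₂ + ½ρv₂² + ρg h₂, so P₂ = P₁ + ½ρ(v₁² − v₂²) − ρg(h₂ − h₁).
P₂ = 334000 + ½·1020·(0.583² − 2.45²) − 1020·9.81·(−13.3) = 334000 + (-2880) − (-133000) = 464000 Pa.

464000 Pa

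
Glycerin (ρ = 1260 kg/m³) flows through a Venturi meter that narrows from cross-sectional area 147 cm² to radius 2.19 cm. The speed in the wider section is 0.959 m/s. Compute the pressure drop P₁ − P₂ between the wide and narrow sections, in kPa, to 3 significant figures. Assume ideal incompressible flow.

ΔP ≈ 54.6 kPa

Continuity gives A₁v₁ = A₂v₂, so v₂ = (147 cm²)/(15.1 cm²) × 0.959 m/s = 9.36 m/s.
The pipe is horizontal, so Bernoulli reduces to P₁ + ½ρv₁² = P₂ + ½ρv₂².
P₁ − P₂ = ½·1260·(9.36² − 0.959²) = ½·1260·86.6 = 54600 Pa.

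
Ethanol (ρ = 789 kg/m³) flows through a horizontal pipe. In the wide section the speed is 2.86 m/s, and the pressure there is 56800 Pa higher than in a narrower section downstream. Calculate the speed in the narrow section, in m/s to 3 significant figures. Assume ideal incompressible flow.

Along the level pipe P + ½ρv² is conserved, hence v₂² = v₁² + 2(P₁ − P₂)/ρ.
v₂ = √(2.86² + 2·56800/789) = √(8.18 + 144) = 12.3 m/s.

v₂ ≈ 12.3 m/s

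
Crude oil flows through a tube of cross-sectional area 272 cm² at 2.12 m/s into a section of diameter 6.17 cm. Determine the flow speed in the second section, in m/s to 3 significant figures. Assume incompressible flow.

v₂ = 19.3 m/s

Continuity gives A₁v₁ = A₂v₂, so v₂ = (272 cm²)/(29.9 cm²) × 2.12 m/s = 19.3 m/s.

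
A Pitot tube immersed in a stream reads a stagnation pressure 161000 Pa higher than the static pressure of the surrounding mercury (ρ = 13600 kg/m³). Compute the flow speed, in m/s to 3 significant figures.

v ≈ 4.87 m/s

At the stagnation point the flow is brought to rest, so Bernoulli gives P_stag − P_static = ½ρv².
v = √(2ΔP/ρ) = √(2·161000/13600) = 4.87 m/s.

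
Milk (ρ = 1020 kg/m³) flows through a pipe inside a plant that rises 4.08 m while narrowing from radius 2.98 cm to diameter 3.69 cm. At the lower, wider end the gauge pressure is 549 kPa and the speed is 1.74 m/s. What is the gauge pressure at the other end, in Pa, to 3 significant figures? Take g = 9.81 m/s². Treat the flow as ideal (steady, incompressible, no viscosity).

Continuity gives A₁v₁ = A₂v₂, so v₂ = (27.9 cm²)/(10.7 cm²) × 1.74 m/s = 4.54 m/s.
Bernoulli: P₁ + ½ρv₁² + ρg h₁ = P₂ + ½ρv₂² + ρg h₂, so P₂ = P₁ + ½ρ(v₁² − v₂²) − ρg(h₂ − h₁).
P₂ = 549000 + ½·1020·(1.74² − 4.54²) − 1020·9.81·(+4.08) = 549000 + (-8960) − (40800) = 499000 Pa.

P₂ = 499000 Pa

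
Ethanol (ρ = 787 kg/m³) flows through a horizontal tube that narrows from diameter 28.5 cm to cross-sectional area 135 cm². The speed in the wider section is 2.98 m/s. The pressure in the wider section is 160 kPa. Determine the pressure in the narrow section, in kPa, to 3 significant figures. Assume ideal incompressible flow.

85.5 kPa

By continuity, v₂ = v₁·A₁/A₂ = 2.98·(638/135) = 14.1 m/s.
Bernoulli (h₁ = h₂): P₁ − P₂ = ½ρ(v₂² − v₁²).
P₂ = P₁ − ½ρ(v₂² − v₁²) = 160000 − ½·787·(14.1² − 2.98²) = 160000 − 74500 = 85500 Pa.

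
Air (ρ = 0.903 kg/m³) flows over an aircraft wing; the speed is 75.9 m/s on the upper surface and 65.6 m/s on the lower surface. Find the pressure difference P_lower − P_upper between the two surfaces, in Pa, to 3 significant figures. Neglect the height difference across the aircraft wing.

With negligible Δh, P + ½ρv² is constant, so P_low − P_up = ½ρ(v_up² − v_low²).
ΔP = ½·0.903·(75.9² − 65.6²) = 658 Pa.

ΔP ≈ 658 Pa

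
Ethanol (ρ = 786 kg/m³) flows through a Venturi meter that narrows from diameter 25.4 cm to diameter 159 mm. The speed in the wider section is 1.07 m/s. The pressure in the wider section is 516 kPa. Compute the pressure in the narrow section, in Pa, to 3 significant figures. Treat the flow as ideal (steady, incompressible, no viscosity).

P₂ = 514000 Pa

Continuity gives A₁v₁ = A₂v₂, so v₂ = (507 cm²)/(199 cm²) × 1.07 m/s = 2.73 m/s.
The pipe is horizontal, so Bernoulli reduces to P₁ + ½ρv₁² = P₂ + ½ρv₂².
P₂ = P₁ − ½ρ(v₂² − v₁²) = 516000 − ½·786·(2.73² − 1.07²) = 516000 − 2480 = 514000 Pa.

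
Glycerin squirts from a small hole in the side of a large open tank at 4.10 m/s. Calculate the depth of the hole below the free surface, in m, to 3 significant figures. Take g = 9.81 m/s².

For a small hole in a large open tank, ½v² = gh, giving h = v²/(2g).
h = 4.10²/(2·9.81) = 16.8/19.62 = 0.857 m.

h = 0.857 m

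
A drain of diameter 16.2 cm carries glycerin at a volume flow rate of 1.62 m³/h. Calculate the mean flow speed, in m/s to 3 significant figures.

v ≈ 0.0218 m/s

Q = 1.62 m³/h = 0.000450 m³/s.
v = Q/A = 0.000450 / 0.0206 = 0.0218 m/s.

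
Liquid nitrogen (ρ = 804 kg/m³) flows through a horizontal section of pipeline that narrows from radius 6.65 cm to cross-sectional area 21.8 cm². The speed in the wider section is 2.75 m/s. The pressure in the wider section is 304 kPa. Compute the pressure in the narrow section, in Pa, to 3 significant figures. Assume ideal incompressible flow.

The volume flow rate is constant, so v₂ = (A₁/A₂)v₁ = (139/21.8)·2.75 = 17.5 m/s.
With no height change, Bernoulli's equation is P₁ + ½ρv₁² = P₂ + ½ρv₂².
P₂ = P₁ − ½ρ(v₂² − v₁²) = 304000 − ½·804·(17.5² − 2.75²) = 304000 − 120000 = 184000 Pa.

184000 Pa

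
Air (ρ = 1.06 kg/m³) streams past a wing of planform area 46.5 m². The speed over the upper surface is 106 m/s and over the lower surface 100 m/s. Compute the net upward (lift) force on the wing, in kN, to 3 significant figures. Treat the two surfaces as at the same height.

From P + ½ρv² = const at equal height, P_low − P_up = ½ρ(v_up² − v_low²).
ΔP = ½·1.06·(106² − 100²) = 655 Pa.
Lift = ΔP · A = 655 × 46.5 = 30500 N.

F ≈ 30.5 kN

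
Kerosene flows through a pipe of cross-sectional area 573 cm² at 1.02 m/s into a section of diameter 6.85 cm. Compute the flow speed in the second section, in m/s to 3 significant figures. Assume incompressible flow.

v₂ ≈ 15.9 m/s

By continuity, v₂ = v₁·A₁/A₂ = 1.02·(573/36.9) = 15.9 m/s.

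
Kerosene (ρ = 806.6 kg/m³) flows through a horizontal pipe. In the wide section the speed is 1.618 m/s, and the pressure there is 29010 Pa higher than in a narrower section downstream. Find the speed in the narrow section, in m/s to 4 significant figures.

v₂ ≈ 8.634 m/s

Horizontal Bernoulli: P₁ + ½ρv₁² = P₂ + ½ρv₂², so v₂² = v₁² + 2(P₁ − P₂)/ρ.
v₂ = √(1.618² + 2·29010/806.6) = √(2.618 + 71.93) = 8.634 m/s.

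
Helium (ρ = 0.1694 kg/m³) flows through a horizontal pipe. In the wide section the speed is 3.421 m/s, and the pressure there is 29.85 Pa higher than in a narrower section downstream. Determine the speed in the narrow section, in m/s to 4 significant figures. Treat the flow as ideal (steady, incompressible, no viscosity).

v₂ = 19.08 m/s

Along the level pipe P + ½ρv² is conserved, hence v₂² = v₁² + 2(P₁ − P₂)/ρ.
v₂ = √(3.421² + 2·29.85/0.1694) = √(11.70 + 352.4) = 19.08 m/s.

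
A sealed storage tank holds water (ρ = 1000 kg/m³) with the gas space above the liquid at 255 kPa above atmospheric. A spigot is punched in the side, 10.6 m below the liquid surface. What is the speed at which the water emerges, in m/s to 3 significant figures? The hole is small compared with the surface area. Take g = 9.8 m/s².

v = 26.8 m/s

Take point 1 at the surface (v₁ ≈ 0) and point 2 at the hole (at atmospheric pressure). Bernoulli: P₁ + ρg h = P_atm + ½ρv₂².
With P₁ − P_atm = 255000 Pa, v₂ = √(2gh + 2ΔP/ρ) = √(2·9.8·10.6 + 2·255000/1000) = 26.8 m/s.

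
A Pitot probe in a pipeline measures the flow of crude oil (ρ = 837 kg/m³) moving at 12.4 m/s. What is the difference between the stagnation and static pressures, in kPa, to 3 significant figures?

At the stagnation point the flow is brought to rest, so Bernoulli gives P_stag − P_static = ½ρv².
ΔP = ½·837·12.4² = 64300 Pa.

ΔP = 64.3 kPa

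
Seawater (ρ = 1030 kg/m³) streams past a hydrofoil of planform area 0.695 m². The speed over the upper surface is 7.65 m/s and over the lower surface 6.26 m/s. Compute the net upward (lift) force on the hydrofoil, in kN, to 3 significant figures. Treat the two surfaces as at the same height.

F = 6.92 kN

With equal heights on the two surfaces, Bernoulli gives P_lower − P_upper = ½ρ(v_upper² − v_lower²).
ΔP = ½·1030·(7.65² − 6.26²) = 9960 Pa.
Lift = ΔP · A = 9960 × 0.695 = 6920 N.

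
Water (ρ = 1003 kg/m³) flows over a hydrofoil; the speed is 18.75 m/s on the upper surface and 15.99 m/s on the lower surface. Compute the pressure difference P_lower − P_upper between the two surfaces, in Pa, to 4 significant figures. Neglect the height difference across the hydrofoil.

ΔP ≈ 48090 Pa

The pressure is lower where the speed is higher: ΔP = ½ρ(v_up² − v_low²).
ΔP = ½·1003·(18.75² − 15.99²) = 48090 Pa.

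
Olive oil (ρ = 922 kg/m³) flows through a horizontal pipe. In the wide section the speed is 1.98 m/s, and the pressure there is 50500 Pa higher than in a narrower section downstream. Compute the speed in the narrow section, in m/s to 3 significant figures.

v₂ ≈ 10.7 m/s

Along the level pipe P + ½ρv² is conserved, hence v₂² = v₁² + 2(P₁ − P₂)/ρ.
v₂ = √(1.98² + 2·50500/922) = √(3.92 + 110) = 10.7 m/s.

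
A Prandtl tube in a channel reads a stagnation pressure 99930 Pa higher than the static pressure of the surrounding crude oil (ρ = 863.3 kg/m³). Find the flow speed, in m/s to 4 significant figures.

v = 15.22 m/s

Bernoulli between the free stream and the stagnation point: ½ρv² = P_stag − P_static.
v = √(2ΔP/ρ) = √(2·99930/863.3) = 15.22 m/s.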